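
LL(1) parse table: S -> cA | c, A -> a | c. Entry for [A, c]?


For [A, c]: 'c' ∈ FIRST(c)
Entry: A -> c


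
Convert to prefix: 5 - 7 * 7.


'*' binds tighter: tree is (- 5 (* 7 7))
Prefix: - 5 * 7 7


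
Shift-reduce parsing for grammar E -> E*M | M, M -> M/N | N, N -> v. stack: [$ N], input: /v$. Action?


'N' (not preceded by M/) is the handle for M -> N
Action: reduce (M -> N)


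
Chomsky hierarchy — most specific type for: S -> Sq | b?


Left-linear: every RHS is a terminal or one nonterminal followed by a terminal
Classification: Type 3 (Regular)


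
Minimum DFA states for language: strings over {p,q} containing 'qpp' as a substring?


KMP-style automaton: 3 progress states + 1 absorbing accept = 4
Minimal DFA: 4 states


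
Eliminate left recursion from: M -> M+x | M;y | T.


Left-recursive alternatives: M+x, M;y; non-recursive: T
Introduce M': M -> TM', M' -> +xM' | ;yM' | ε


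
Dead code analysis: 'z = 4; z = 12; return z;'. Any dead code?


first assignment to z is overwritten before any read
Dead: 'z = 4'


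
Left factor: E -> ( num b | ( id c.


Common prefix: '('
Factored: E -> ( E', E' -> num b | id c


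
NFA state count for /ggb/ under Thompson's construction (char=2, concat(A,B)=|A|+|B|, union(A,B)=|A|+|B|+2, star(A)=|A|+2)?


Syntax tree has 3 char leaf(s), 0 union(s), 0 star(s)
chars contribute 3×2 = 6; each union adds +2; each star adds +2
Total: 6 + 0 + 0 = 6 states


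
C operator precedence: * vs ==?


'*' is multiplicative (level 10); '==' is equality (level 6)
Higher level binds tighter
'*' has higher precedence than '=='


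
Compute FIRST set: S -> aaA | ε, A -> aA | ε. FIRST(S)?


Per alternative of S: FIRST(aaA) = {a}; FIRST(ε) = {ε}
FIRST(S) = {a, ε}


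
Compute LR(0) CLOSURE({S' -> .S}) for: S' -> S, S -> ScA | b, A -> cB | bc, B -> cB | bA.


Start: S' -> .S
For each item with dot before a nonterminal B, add B -> .γ for every B-production
Closure: [S' -> .S, S -> .ScA, S -> .b]


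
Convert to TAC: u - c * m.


Break into single-operator statements:
t1 = c * m
t2 = u - t1


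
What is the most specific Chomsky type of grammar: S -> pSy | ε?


Single nonterminal LHS, but p^n y^n is not regular
Classification: Type 2 (Context-Free)


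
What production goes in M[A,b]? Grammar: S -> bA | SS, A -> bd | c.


For [A, b]: 'b' ∈ FIRST(bd)
Entry: A -> bd


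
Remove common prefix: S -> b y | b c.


Common prefix: 'b'
Factored: S -> b S', S' -> y | c


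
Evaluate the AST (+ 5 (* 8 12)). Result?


Evaluate inner: (* 8 12) = 96
Evaluate root: (+ 5 96) = 101
Result: 101


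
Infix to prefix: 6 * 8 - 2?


left-to-right (same/higher precedence on left): tree is (- (* 6 8) 2)
Prefix: - * 6 8 2


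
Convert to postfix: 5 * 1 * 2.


Left to right (same or higher precedence on left)
Postfix: 5 1 * 2 *


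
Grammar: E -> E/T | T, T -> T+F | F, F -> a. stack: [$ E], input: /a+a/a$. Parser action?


shift '/' to continue E -> E/T
Action: shift


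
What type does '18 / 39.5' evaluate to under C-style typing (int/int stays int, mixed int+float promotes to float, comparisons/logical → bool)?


Operand types: int / float
Rule: mixed int/float promotes to float; int/int stays int
Result type: float


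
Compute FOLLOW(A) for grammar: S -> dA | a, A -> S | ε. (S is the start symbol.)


$ ∈ FOLLOW(S). For each A -> αBβ: add FIRST(β)\{ε} to FOLLOW(B); if β nullable, add FOLLOW(A).
FOLLOW(A) = {$}


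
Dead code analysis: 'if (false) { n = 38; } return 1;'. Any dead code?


condition is constant false, so the whole block is unreachable
Dead: 'if (false) { n = 38; }'


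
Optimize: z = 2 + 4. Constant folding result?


2 + 4 = 6 at compile time
Optimized: z = 6


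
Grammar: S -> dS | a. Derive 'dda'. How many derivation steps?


Derivation: S => dS => ddS => dda
Steps: 3


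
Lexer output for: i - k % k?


Scan left to right, longest-match per lexeme
Tokens: ID(i), OP(-), ID(k), OP(%), ID(k)


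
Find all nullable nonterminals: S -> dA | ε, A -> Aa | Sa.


A nonterminal is nullable iff some alternative derives ε (directly, or every symbol in it is nullable)
Nullable: {S}


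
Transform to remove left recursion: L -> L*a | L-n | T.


Left-recursive alternatives: L*a, L-n; non-recursive: T
Introduce L': L -> TL', L' -> *aL' | -nL' | ε


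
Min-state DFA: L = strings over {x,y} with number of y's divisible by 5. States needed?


Track (count of y) mod 5: states 0..4, accept at 0
Minimal DFA: 5 states


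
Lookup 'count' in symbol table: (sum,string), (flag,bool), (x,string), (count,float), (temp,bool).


Lookup 'count' → type float


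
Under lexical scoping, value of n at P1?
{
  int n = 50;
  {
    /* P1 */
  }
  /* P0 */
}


P1's block does not declare n; resolves to the enclosing declaration at depth 0
n = 50


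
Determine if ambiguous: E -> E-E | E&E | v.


'v-v&v' has two parse trees (no precedence encoded between - and &)
Ambiguous


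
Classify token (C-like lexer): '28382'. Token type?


Pattern: digits only
Type: INTEGER_LITERAL


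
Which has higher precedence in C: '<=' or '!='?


'<=' is relational (level 7); '!=' is equality (level 6)
Higher level binds tighter
'<=' has higher precedence than '!='


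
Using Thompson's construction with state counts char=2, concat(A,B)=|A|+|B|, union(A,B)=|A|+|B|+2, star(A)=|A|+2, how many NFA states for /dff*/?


Syntax tree has 3 char leaf(s), 0 union(s), 1 star(s)
chars contribute 3×2 = 6; each union adds +2; each star adds +2
Total: 6 + 0 + 2 = 8 states


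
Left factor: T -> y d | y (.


Common prefix: 'y'
Factored: T -> y T', T' -> d | (


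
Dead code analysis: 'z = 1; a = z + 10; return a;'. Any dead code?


z is read by a's definition; a is returned
No dead code


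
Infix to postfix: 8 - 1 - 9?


Left to right (same or higher precedence on left)
Postfix: 8 1 - 9 -


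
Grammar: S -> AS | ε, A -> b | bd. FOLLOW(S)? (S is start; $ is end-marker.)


$ ∈ FOLLOW(S). For each A -> αBβ: add FIRST(β)\{ε} to FOLLOW(B); if β nullable, add FOLLOW(A).
FOLLOW(S) = {$}


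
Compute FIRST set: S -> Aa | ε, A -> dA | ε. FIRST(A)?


Per alternative of A: FIRST(dA) = {d}; FIRST(ε) = {ε}
FIRST(A) = {d, ε}


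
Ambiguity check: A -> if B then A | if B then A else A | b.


dangling else: 'if B then if B then b else b' parses two ways
Ambiguous


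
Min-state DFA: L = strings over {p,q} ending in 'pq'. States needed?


Track the longest suffix of input matching a prefix of 'pq': 3 classes (prefixes of length 0..2)
Minimal DFA: 3 states


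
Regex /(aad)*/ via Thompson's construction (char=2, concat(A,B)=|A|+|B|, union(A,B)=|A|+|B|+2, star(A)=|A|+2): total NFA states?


Syntax tree has 3 char leaf(s), 0 union(s), 1 star(s)
chars contribute 3×2 = 6; each union adds +2; each star adds +2
Total: 6 + 0 + 2 = 8 states


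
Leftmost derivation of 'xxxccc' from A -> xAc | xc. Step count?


Derivation: A => xAc => xxAcc => xxxccc
Steps: 3


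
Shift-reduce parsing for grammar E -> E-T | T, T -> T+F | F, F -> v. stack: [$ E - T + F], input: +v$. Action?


handle 'T+F' on top
Action: reduce (T -> T+F)


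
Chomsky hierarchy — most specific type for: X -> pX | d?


Right-linear: every RHS is a terminal or a terminal followed by one nonterminal
Classification: Type 3 (Regular)


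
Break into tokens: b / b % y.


Scan left to right, longest-match per lexeme
Tokens: ID(b), OP(/), ID(b), OP(%), ID(y)


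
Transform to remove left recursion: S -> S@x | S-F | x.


Left-recursive alternatives: S@x, S-F; non-recursive: x
Introduce S': S -> xS', S' -> @xS' | -FS' | ε


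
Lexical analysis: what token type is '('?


Pattern: delimiter/punctuation
Type: PUNCTUATION


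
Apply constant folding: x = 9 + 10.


9 + 10 = 19 at compile time
Optimized: x = 19


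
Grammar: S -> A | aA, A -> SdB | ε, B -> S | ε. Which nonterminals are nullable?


A nonterminal is nullable iff some alternative derives ε (directly, or every symbol in it is nullable)
Nullable: {A, B, S}


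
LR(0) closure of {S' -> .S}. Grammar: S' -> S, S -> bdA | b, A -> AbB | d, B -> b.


Start: S' -> .S
For each item with dot before a nonterminal B, add B -> .γ for every B-production
Closure: [S' -> .S, S -> .bdA, S -> .b]


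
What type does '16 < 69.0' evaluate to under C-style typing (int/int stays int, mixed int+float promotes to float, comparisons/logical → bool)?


Operand types: int < float
Rule: comparison yields bool
Result type: bool


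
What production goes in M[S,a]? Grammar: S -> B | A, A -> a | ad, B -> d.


For [S, a]: 'a' ∈ FIRST(A)
Entry: S -> A


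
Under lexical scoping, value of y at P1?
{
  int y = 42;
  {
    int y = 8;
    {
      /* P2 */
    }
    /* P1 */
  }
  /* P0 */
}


y declared in the same block as P1
y = 8


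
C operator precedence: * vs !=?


'*' is multiplicative (level 10); '!=' is equality (level 6)
Higher level binds tighter
'*' has higher precedence than '!='


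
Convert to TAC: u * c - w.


Break into single-operator statements:
t1 = u * c
t2 = t1 - w


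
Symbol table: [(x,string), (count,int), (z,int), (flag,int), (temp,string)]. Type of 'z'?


Lookup 'z' → type int


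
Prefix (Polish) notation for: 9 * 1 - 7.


left-to-right (same/higher precedence on left): tree is (- (* 9 1) 7)
Prefix: - * 9 1 7


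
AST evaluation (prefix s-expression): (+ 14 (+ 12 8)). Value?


Evaluate inner: (+ 12 8) = 20
Evaluate root: (+ 14 20) = 34
Result: 34


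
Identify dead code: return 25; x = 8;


statement follows a return and is unreachable
Dead: 'x = 8'


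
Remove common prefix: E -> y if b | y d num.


Common prefix: 'y'
Factored: E -> y E', E' -> if b | d num


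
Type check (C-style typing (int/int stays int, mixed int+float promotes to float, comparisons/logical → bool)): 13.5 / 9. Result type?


Operand types: float / int
Rule: mixed int/float promotes to float; int/int stays int
Result type: float


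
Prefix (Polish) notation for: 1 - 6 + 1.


left-to-right (same/higher precedence on left): tree is (+ (- 1 6) 1)
Prefix: + - 1 6 1


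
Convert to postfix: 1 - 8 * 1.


* has higher precedence, evaluate 8*1 first
Postfix: 1 8 1 * -


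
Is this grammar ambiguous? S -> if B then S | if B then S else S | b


dangling else: 'if B then if B then b else b' parses two ways
Ambiguous


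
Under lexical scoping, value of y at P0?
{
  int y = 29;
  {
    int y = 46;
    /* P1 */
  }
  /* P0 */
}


y declared in the same block as P0
y = 29


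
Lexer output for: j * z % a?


Scan left to right, longest-match per lexeme
Tokens: ID(j), OP(*), ID(z), OP(%), ID(a)


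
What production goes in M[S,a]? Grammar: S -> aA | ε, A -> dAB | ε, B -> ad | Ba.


For [S, a]: 'a' ∈ FIRST(aA)
Entry: S -> aA


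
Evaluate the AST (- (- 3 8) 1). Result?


Evaluate inner: (- 3 8) = -5
Evaluate root: (- -5 1) = -6
Result: -6


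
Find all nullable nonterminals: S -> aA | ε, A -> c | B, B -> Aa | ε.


A nonterminal is nullable iff some alternative derives ε (directly, or every symbol in it is nullable)
Nullable: {A, B, S}


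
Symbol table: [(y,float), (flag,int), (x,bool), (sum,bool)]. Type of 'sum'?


Lookup 'sum' → type bool


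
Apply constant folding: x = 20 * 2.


20 * 2 = 40 at compile time
Optimized: x = 40


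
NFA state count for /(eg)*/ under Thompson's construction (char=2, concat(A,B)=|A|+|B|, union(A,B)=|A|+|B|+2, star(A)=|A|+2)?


Syntax tree has 2 char leaf(s), 0 union(s), 1 star(s)
chars contribute 2×2 = 4; each union adds +2; each star adds +2
Total: 4 + 0 + 2 = 6 states


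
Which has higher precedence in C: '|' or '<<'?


'<<' is shift (level 8); '|' is bitwise OR (level 3)
Higher level binds tighter
'<<' has higher precedence than '|'


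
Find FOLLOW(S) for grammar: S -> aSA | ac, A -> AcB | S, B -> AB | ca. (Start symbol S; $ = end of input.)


$ ∈ FOLLOW(S). For each A -> αBβ: add FIRST(β)\{ε} to FOLLOW(B); if β nullable, add FOLLOW(A).
FOLLOW(S) = {$, a, c}


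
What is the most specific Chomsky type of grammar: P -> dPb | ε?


Single nonterminal LHS, but d^n b^n is not regular
Classification: Type 2 (Context-Free)


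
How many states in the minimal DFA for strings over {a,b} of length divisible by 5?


Track length mod 5: states 0..4, accept at 0
Minimal DFA: 5 states


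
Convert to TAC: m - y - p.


Break into single-operator statements:
t1 = m - y
t2 = t1 - p


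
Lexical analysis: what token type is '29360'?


Pattern: digits only
Type: INTEGER_LITERAL


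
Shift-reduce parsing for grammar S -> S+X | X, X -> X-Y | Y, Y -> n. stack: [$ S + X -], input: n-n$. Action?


no handle; shift 'n'
Action: shift


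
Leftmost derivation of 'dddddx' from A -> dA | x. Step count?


Derivation: A => dA => ddA => dddA => ddddA => dddddA => dddddx
Steps: 6


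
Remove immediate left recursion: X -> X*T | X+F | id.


Left-recursive alternatives: X*T, X+F; non-recursive: id
Introduce X': X -> idX', X' -> *TX' | +FX' | ε


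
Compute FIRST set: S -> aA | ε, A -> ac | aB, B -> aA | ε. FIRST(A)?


Per alternative of A: FIRST(ac) = {a}; FIRST(aB) = {a}
FIRST(A) = {a}


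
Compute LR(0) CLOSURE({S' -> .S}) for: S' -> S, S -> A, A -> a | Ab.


Start: S' -> .S
For each item with dot before a nonterminal B, add B -> .γ for every B-production
Closure: [S' -> .S, S -> .A, A -> .a, A -> .Ab]


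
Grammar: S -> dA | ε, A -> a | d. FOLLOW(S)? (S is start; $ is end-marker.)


$ ∈ FOLLOW(S). For each A -> αBβ: add FIRST(β)\{ε} to FOLLOW(B); if β nullable, add FOLLOW(A).
FOLLOW(S) = {$}


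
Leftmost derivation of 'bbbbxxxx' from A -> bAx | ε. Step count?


Derivation: A => bAx => bbAxx => bbbAxxx => bbbbAxxxx => bbbbxxxx
Steps: 5


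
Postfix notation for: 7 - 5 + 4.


Left to right (same or higher precedence on left)
Postfix: 7 5 - 4 +


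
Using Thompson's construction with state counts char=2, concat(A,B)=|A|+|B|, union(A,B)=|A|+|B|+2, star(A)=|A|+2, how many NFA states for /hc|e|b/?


Syntax tree has 4 char leaf(s), 2 union(s), 0 star(s)
chars contribute 4×2 = 8; each union adds +2; each star adds +2
Total: 8 + 4 + 0 = 12 states


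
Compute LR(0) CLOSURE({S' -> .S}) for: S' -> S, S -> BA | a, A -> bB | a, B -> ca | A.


Start: S' -> .S
For each item with dot before a nonterminal B, add B -> .γ for every B-production
Closure: [S' -> .S, S -> .BA, S -> .a, B -> .ca, B -> .A, A -> .bB, A -> .a]


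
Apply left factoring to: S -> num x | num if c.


Common prefix: 'num'
Factored: S -> num S', S' -> x | if c


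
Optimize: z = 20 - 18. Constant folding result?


20 - 18 = 2 at compile time
Optimized: z = 2


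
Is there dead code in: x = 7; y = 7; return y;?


x is assigned but never read
Dead: 'x = 7'


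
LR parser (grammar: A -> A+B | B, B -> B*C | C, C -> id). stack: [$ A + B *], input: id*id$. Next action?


no handle; shift 'id'
Action: shift


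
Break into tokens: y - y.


Scan left to right, longest-match per lexeme
Tokens: ID(y), OP(-), ID(y)


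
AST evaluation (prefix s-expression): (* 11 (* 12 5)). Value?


Evaluate inner: (* 12 5) = 60
Evaluate root: (* 11 60) = 660
Result: 660


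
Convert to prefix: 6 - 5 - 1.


left-to-right (same/higher precedence on left): tree is (- (- 6 5) 1)
Prefix: - - 6 5 1


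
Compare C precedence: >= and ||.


'>=' is relational (level 7); '||' is logical OR (level 1)
Higher level binds tighter
'>=' has higher precedence than '||'


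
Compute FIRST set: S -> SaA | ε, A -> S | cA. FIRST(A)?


Per alternative of A: FIRST(S) = {a, ε}; FIRST(cA) = {c}
FIRST(A) = {a, c, ε}


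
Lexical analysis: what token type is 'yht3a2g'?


Pattern: letter/underscore followed by alphanumerics, not a keyword
Type: IDENTIFIER


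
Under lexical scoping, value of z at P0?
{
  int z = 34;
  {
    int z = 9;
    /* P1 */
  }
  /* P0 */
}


z declared in the same block as P0
z = 34


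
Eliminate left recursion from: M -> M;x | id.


Left-recursive alternatives: M;x; non-recursive: id
Introduce M': M -> idM', M' -> ;xM' | ε


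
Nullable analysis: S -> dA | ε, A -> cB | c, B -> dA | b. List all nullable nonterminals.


A nonterminal is nullable iff some alternative derives ε (directly, or every symbol in it is nullable)
Nullable: {S}


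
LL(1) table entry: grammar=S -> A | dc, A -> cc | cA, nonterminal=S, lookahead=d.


For [S, d]: 'd' ∈ FIRST(dc)
Entry: S -> dc


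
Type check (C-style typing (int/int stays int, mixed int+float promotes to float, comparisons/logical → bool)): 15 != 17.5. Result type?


Operand types: int != float
Rule: comparison yields bool
Result type: bool


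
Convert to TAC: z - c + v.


Break into single-operator statements:
t1 = z - c
t2 = t1 + v


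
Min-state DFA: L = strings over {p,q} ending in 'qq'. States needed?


Track the longest suffix of input matching a prefix of 'qq': 3 classes (prefixes of length 0..2)
Minimal DFA: 3 states


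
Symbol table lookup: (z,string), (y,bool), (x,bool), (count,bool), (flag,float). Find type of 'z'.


Lookup 'z' → type string


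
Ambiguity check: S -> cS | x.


right-linear, alternatives start with distinct terminals 'c' vs 'x': unique leftmost derivation
Unambiguous


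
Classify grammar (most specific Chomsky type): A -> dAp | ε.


Single nonterminal LHS, but d^n p^n is not regular
Classification: Type 2 (Context-Free)


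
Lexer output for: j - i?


Scan left to right, longest-match per lexeme
Tokens: ID(j), OP(-), ID(i)


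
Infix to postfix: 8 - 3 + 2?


Left to right (same or higher precedence on left)
Postfix: 8 3 - 2 +


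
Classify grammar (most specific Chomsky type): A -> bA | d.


Right-linear: every RHS is a terminal or a terminal followed by one nonterminal
Classification: Type 3 (Regular)


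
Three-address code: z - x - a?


Break into single-operator statements:
t1 = z - x
t2 = t1 - a


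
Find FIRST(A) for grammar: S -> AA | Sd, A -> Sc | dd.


Per alternative of A: FIRST(Sc) = {d}; FIRST(dd) = {d}
FIRST(A) = {d}


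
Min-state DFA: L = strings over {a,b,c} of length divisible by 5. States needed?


Track length mod 5: states 0..4, accept at 0
Minimal DFA: 5 states


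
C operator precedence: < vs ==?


'<' is relational (level 7); '==' is equality (level 6)
Higher level binds tighter
'<' has higher precedence than '=='


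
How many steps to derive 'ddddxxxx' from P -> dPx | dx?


Derivation: P => dPx => ddPxx => dddPxxx => ddddxxxx
Steps: 4


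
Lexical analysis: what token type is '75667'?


Pattern: digits only
Type: INTEGER_LITERAL


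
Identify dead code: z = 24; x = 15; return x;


z is assigned but never read
Dead: 'z = 24'


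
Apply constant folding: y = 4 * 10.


4 * 10 = 40 at compile time
Optimized: y = 40


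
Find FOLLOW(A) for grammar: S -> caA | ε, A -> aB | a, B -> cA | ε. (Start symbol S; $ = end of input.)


$ ∈ FOLLOW(S). For each A -> αBβ: add FIRST(β)\{ε} to FOLLOW(B); if β nullable, add FOLLOW(A).
FOLLOW(A) = {$}


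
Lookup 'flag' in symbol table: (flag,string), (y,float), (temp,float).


Lookup 'flag' → type string


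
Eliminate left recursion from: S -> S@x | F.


Left-recursive alternatives: S@x; non-recursive: F
Introduce S': S -> FS', S' -> @xS' | ε


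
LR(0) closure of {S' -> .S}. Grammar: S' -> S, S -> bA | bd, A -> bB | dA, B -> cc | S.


Start: S' -> .S
For each item with dot before a nonterminal B, add B -> .γ for every B-production
Closure: [S' -> .S, S -> .bA, S -> .bd]


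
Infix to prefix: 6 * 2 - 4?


left-to-right (same/higher precedence on left): tree is (- (* 6 2) 4)
Prefix: - * 6 2 4


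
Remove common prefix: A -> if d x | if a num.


Common prefix: 'if'
Factored: A -> if A', A' -> d x | a num


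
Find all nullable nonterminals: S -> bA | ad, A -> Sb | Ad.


A nonterminal is nullable iff some alternative derives ε (directly, or every symbol in it is nullable)
Nullable: {}


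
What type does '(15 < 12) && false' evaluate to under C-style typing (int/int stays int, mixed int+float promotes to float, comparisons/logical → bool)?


Operand types: bool && bool
Rule: logical operators take bool operands and yield bool
Result type: bool


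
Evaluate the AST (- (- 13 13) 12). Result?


Evaluate inner: (- 13 13) = 0
Evaluate root: (- 0 12) = -12
Result: -12


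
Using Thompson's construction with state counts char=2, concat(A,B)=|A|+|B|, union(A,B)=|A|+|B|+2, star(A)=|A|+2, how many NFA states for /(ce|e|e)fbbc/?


Syntax tree has 8 char leaf(s), 2 union(s), 0 star(s)
chars contribute 8×2 = 16; each union adds +2; each star adds +2
Total: 16 + 4 + 0 = 20 states


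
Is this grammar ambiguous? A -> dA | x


right-linear, alternatives start with distinct terminals 'd' vs 'x': unique leftmost derivation
Unambiguous


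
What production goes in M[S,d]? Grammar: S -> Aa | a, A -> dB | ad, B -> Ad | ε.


For [S, d]: 'd' ∈ FIRST(Aa)
Entry: S -> Aa


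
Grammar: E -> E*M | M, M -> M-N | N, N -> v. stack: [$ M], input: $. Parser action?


lookahead ∉ {-} so M won't extend; reduce E -> M
Action: reduce (E -> M)


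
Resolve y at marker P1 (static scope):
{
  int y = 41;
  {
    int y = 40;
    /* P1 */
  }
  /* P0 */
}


y declared in the same block as P1
y = 40


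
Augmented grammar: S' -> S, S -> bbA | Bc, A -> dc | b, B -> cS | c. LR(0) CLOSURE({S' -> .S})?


Start: S' -> .S
For each item with dot before a nonterminal B, add B -> .γ for every B-production
Closure: [S' -> .S, S -> .bbA, S -> .Bc, B -> .cS, B -> .c]


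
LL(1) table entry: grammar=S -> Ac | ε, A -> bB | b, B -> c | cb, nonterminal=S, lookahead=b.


For [S, b]: 'b' ∈ FIRST(Ac)
Entry: S -> Ac


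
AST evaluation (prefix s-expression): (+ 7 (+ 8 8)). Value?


Evaluate inner: (+ 8 8) = 16
Evaluate root: (+ 7 16) = 23
Result: 23


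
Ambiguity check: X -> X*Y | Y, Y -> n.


precedence layered via separate nonterminal Y: deterministic
Unambiguous


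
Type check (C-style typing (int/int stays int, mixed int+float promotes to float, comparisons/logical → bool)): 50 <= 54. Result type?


Operand types: int <= int
Rule: comparison yields bool
Result type: bool


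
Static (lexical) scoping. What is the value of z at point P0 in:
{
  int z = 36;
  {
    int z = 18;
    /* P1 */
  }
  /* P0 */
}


z declared in the same block as P0
z = 36


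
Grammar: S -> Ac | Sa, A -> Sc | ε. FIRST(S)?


Per alternative of S: FIRST(Ac) = {c}; FIRST(Sa) = {c}
FIRST(S) = {c}


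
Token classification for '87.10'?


Pattern: digits with a decimal point
Type: FLOAT_LITERAL


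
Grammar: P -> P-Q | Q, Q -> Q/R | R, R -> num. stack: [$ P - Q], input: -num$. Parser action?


handle 'P-Q' on top; lookahead ∈ FOLLOW(P) = {-, $}
Action: reduce (P -> P-Q)


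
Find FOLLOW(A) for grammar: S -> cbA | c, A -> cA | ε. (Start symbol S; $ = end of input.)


$ ∈ FOLLOW(S). For each A -> αBβ: add FIRST(β)\{ε} to FOLLOW(B); if β nullable, add FOLLOW(A).
FOLLOW(A) = {$}


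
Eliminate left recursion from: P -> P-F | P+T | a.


Left-recursive alternatives: P-F, P+T; non-recursive: a
Introduce P': P -> aP', P' -> -FP' | +TP' | ε


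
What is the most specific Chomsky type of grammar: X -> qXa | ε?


Single nonterminal LHS, but q^n a^n is not regular
Classification: Type 2 (Context-Free)


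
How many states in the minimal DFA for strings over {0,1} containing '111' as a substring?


KMP-style automaton: 3 progress states + 1 absorbing accept = 4
Minimal DFA: 4 states


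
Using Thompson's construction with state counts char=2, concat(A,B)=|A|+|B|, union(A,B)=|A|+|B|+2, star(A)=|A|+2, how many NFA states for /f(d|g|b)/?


Syntax tree has 4 char leaf(s), 2 union(s), 0 star(s)
chars contribute 4×2 = 8; each union adds +2; each star adds +2
Total: 8 + 4 + 0 = 12 states


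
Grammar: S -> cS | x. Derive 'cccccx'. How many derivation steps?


Derivation: S => cS => ccS => cccS => ccccS => cccccS => cccccx
Steps: 6


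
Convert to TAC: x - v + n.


Break into single-operator statements:
t1 = x - v
t2 = t1 + n


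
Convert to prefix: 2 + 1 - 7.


left-to-right (same/higher precedence on left): tree is (- (+ 2 1) 7)
Prefix: - + 2 1 7


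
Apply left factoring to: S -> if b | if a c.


Common prefix: 'if'
Factored: S -> if S', S' -> b | a c


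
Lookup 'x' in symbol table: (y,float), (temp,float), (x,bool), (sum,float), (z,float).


Lookup 'x' → type bool


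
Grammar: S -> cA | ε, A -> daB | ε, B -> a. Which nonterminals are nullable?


A nonterminal is nullable iff some alternative derives ε (directly, or every symbol in it is nullable)
Nullable: {A, S}


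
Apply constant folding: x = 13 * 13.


13 * 13 = 169 at compile time
Optimized: x = 169


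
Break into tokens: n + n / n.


Scan left to right, longest-match per lexeme
Tokens: ID(n), OP(+), ID(n), OP(/), ID(n)


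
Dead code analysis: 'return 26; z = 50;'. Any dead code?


statement follows a return and is unreachable
Dead: 'z = 50'


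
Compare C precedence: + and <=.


'+' is additive (level 9); '<=' is relational (level 7)
Higher level binds tighter
'+' has higher precedence than '<='


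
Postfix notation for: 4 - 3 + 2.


Left to right (same or higher precedence on left)
Postfix: 4 3 - 2 +


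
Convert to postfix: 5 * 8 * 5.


Left to right (same or higher precedence on left)
Postfix: 5 8 * 5 *


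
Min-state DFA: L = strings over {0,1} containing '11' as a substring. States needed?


KMP-style automaton: 2 progress states + 1 absorbing accept = 3
Minimal DFA: 3 states


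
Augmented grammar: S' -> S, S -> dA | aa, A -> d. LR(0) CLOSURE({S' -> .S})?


Start: S' -> .S
For each item with dot before a nonterminal B, add B -> .γ for every B-production
Closure: [S' -> .S, S -> .dA, S -> .aa]


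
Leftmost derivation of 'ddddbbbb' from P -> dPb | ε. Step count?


Derivation: P => dPb => ddPbb => dddPbbb => ddddPbbbb => ddddbbbb
Steps: 5


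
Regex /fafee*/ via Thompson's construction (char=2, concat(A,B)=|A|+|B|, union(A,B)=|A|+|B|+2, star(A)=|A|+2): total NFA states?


Syntax tree has 5 char leaf(s), 0 union(s), 1 star(s)
chars contribute 5×2 = 10; each union adds +2; each star adds +2
Total: 10 + 0 + 2 = 12 states


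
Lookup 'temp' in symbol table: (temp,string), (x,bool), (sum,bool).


Lookup 'temp' → type string


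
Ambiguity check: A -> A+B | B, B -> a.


precedence layered via separate nonterminal B: deterministic
Unambiguous


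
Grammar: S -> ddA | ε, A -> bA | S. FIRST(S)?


Per alternative of S: FIRST(ddA) = {d}; FIRST(ε) = {ε}
FIRST(S) = {d, ε}


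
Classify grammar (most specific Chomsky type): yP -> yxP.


LHS has context (more than one symbol) and |LHS| ≤ |RHS|
Classification: Type 1 (Context-Sensitive)


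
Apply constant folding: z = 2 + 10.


2 + 10 = 12 at compile time
Optimized: z = 12


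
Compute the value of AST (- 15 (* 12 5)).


Evaluate inner: (* 12 5) = 60
Evaluate root: (- 15 60) = -45
Result: -45


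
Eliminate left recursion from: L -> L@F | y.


Left-recursive alternatives: L@F; non-recursive: y
Introduce L': L -> yL', L' -> @FL' | ε


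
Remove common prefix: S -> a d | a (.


Common prefix: 'a'
Factored: S -> a S', S' -> d | (


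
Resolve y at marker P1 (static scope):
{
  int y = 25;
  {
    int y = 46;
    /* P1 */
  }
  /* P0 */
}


y declared in the same block as P1
y = 46


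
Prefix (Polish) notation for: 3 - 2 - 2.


left-to-right (same/higher precedence on left): tree is (- (- 3 2) 2)
Prefix: - - 3 2 2


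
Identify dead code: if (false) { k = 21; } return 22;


condition is constant false, so the whole block is unreachable
Dead: 'if (false) { k = 21; }'


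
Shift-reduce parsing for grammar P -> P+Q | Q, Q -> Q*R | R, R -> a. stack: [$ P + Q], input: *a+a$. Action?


'*' can extend Q; shift to build Q -> Q*R
Action: shift


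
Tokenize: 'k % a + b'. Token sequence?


Scan left to right, longest-match per lexeme
Tokens: ID(k), OP(%), ID(a), OP(+), ID(b)


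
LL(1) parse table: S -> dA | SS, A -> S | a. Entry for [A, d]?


For [A, d]: 'd' ∈ FIRST(S)
Entry: A -> S


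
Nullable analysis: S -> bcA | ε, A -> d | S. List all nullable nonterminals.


A nonterminal is nullable iff some alternative derives ε (directly, or every symbol in it is nullable)
Nullable: {A, S}


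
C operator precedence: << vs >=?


'<<' is shift (level 8); '>=' is relational (level 7)
Higher level binds tighter
'<<' has higher precedence than '>='


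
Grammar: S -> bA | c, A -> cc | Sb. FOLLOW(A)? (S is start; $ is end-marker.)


$ ∈ FOLLOW(S). For each A -> αBβ: add FIRST(β)\{ε} to FOLLOW(B); if β nullable, add FOLLOW(A).
FOLLOW(A) = {$, b}


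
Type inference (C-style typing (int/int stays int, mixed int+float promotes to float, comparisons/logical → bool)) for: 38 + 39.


Operand types: int + int
Rule: mixed int/float promotes to float; int/int stays int
Result type: int


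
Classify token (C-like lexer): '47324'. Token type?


Pattern: digits only
Type: INTEGER_LITERAL


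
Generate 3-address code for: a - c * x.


Break into single-operator statements:
t1 = c * x
t2 = a - t1


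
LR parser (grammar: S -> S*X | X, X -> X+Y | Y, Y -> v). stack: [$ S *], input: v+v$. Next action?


no handle ('S*' is not any RHS); shift 'v'
Action: shift


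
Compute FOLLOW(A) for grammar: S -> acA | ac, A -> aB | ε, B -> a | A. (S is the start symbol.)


$ ∈ FOLLOW(S). For each A -> αBβ: add FIRST(β)\{ε} to FOLLOW(B); if β nullable, add FOLLOW(A).
FOLLOW(A) = {$}


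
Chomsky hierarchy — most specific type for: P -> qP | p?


Right-linear: every RHS is a terminal or a terminal followed by one nonterminal
Classification: Type 3 (Regular)


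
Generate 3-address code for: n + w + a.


Break into single-operator statements:
t1 = n + w
t2 = t1 + a


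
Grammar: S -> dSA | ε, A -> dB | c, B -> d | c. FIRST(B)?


Per alternative of B: FIRST(d) = {d}; FIRST(c) = {c}
FIRST(B) = {c, d}


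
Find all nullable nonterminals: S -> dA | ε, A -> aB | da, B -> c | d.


A nonterminal is nullable iff some alternative derives ε (directly, or every symbol in it is nullable)
Nullable: {S}


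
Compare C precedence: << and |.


'<<' is shift (level 8); '|' is bitwise OR (level 3)
Higher level binds tighter
'<<' has higher precedence than '|'


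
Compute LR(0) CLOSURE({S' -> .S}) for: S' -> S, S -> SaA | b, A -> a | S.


Start: S' -> .S
For each item with dot before a nonterminal B, add B -> .γ for every B-production
Closure: [S' -> .S, S -> .SaA, S -> .b]


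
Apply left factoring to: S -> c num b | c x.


Common prefix: 'c'
Factored: S -> c S', S' -> num b | x


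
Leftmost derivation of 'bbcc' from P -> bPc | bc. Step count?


Derivation: P => bPc => bbcc
Steps: 2


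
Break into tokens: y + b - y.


Scan left to right, longest-match per lexeme
Tokens: ID(y), OP(+), ID(b), OP(-), ID(y)


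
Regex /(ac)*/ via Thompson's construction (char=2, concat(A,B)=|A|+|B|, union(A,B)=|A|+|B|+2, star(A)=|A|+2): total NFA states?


Syntax tree has 2 char leaf(s), 0 union(s), 1 star(s)
chars contribute 2×2 = 4; each union adds +2; each star adds +2
Total: 4 + 0 + 2 = 6 states


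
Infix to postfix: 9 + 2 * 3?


* has higher precedence, evaluate 2*3 first
Postfix: 9 2 3 * +


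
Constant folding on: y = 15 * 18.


15 * 18 = 270 at compile time
Optimized: y = 270


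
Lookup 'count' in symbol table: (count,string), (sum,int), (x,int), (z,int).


Lookup 'count' → type string


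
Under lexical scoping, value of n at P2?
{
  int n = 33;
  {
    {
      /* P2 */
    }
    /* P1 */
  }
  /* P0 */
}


P2's block does not declare n; resolves to the enclosing declaration at depth 0
n = 33


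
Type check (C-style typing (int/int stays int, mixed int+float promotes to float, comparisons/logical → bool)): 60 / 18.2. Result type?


Operand types: int / float
Rule: mixed int/float promotes to float; int/int stays int
Result type: float


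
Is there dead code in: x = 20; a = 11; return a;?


x is assigned but never read
Dead: 'x = 20'


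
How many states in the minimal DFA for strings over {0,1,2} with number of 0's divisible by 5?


Track (count of 0) mod 5: states 0..4, accept at 0
Minimal DFA: 5 states


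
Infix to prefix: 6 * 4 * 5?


left-to-right (same/higher precedence on left): tree is (* (* 6 4) 5)
Prefix: * * 6 4 5


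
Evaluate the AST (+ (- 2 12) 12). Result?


Evaluate inner: (- 2 12) = -10
Evaluate root: (+ -10 12) = 2
Result: 2


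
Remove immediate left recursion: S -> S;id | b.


Left-recursive alternatives: S;id; non-recursive: b
Introduce S': S -> bS', S' -> ;idS' | ε


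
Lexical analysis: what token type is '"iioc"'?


Pattern: double-quoted sequence
Type: STRING_LITERAL


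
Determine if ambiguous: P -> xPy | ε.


balanced x^n…y^n: each string has a unique parse
Unambiguous


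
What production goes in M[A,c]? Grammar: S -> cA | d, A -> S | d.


For [A, c]: 'c' ∈ FIRST(S)
Entry: A -> S


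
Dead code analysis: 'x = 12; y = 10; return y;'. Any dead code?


x is assigned but never read
Dead: 'x = 12'


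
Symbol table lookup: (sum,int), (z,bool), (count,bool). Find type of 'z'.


Lookup 'z' → type bool


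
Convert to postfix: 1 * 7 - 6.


Left to right (same or higher precedence on left)
Postfix: 1 7 * 6 -


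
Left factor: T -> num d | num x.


Common prefix: 'num'
Factored: T -> num T', T' -> d | x


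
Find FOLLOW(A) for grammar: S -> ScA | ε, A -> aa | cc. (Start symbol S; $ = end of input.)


$ ∈ FOLLOW(S). For each A -> αBβ: add FIRST(β)\{ε} to FOLLOW(B); if β nullable, add FOLLOW(A).
FOLLOW(A) = {$, c}


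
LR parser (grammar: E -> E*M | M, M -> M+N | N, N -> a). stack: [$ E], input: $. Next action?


start symbol E on stack, input exhausted
Action: accept


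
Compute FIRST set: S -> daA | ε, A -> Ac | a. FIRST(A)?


Per alternative of A: FIRST(Ac) = {a}; FIRST(a) = {a}
FIRST(A) = {a}


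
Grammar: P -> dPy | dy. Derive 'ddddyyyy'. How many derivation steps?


Derivation: P => dPy => ddPyy => dddPyyy => ddddyyyy
Steps: 4


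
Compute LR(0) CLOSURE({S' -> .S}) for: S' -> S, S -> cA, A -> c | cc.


Start: S' -> .S
For each item with dot before a nonterminal B, add B -> .γ for every B-production
Closure: [S' -> .S, S -> .cA]


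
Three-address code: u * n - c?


Break into single-operator statements:
t1 = u * n
t2 = t1 - c


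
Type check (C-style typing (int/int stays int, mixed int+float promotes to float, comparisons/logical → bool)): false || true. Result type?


Operand types: bool || bool
Rule: logical operators take bool operands and yield bool
Result type: bool


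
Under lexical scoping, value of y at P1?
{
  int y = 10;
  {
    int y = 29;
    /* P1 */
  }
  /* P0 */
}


y declared in the same block as P1
y = 29


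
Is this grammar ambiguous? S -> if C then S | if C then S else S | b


dangling else: 'if C then if C then b else b' parses two ways
Ambiguous


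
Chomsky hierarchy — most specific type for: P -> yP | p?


Right-linear: every RHS is a terminal or a terminal followed by one nonterminal
Classification: Type 3 (Regular)


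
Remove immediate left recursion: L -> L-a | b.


Left-recursive alternatives: L-a; non-recursive: b
Introduce L': L -> bL', L' -> -aL' | ε


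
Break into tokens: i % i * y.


Scan left to right, longest-match per lexeme
Tokens: ID(i), OP(%), ID(i), OP(*), ID(y)


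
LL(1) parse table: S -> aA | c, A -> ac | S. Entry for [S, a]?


For [S, a]: 'a' ∈ FIRST(aA)
Entry: S -> aA


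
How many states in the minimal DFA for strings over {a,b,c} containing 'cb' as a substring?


KMP-style automaton: 2 progress states + 1 absorbing accept = 3
Minimal DFA: 3 states


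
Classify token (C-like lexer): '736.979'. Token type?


Pattern: digits with a decimal point
Type: FLOAT_LITERAL


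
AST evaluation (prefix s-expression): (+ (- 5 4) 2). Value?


Evaluate inner: (- 5 4) = 1
Evaluate root: (+ 1 2) = 3
Result: 3


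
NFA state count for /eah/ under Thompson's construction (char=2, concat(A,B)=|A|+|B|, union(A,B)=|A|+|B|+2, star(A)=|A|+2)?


Syntax tree has 3 char leaf(s), 0 union(s), 0 star(s)
chars contribute 3×2 = 6; each union adds +2; each star adds +2
Total: 6 + 0 + 0 = 6 states


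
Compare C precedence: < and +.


'+' is additive (level 9); '<' is relational (level 7)
Higher level binds tighter
'+' has higher precedence than '<'


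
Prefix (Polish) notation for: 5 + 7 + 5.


left-to-right (same/higher precedence on left): tree is (+ (+ 5 7) 5)
Prefix: + + 5 7 5


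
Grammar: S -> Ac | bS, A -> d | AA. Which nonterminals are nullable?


A nonterminal is nullable iff some alternative derives ε (directly, or every symbol in it is nullable)
Nullable: {}


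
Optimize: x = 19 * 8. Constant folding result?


19 * 8 = 152 at compile time
Optimized: x = 152


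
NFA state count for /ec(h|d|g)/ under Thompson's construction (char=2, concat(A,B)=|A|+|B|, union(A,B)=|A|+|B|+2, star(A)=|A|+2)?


Syntax tree has 5 char leaf(s), 2 union(s), 0 star(s)
chars contribute 5×2 = 10; each union adds +2; each star adds +2
Total: 10 + 4 + 0 = 14 states


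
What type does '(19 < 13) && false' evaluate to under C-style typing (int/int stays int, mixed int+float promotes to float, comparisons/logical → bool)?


Operand types: bool && bool
Rule: logical operators take bool operands and yield bool
Result type: bool


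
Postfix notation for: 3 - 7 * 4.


* has higher precedence, evaluate 7*4 first
Postfix: 3 7 4 * -


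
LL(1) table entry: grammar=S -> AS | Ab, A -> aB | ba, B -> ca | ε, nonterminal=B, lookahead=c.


For [B, c]: 'c' ∈ FIRST(ca)
Entry: B -> ca


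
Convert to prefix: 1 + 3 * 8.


'*' binds tighter: tree is (+ 1 (* 3 8))
Prefix: + 1 * 3 8


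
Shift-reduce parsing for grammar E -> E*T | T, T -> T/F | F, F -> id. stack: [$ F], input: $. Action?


'F' (not preceded by T/) is the handle for T -> F
Action: reduce (T -> F)


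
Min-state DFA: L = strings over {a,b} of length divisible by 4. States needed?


Track length mod 4: states 0..3, accept at 0
Minimal DFA: 4 states


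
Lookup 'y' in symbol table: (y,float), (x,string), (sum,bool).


Lookup 'y' → type float


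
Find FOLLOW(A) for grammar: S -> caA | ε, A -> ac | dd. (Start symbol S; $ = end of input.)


$ ∈ FOLLOW(S). For each A -> αBβ: add FIRST(β)\{ε} to FOLLOW(B); if β nullable, add FOLLOW(A).
FOLLOW(A) = {$}


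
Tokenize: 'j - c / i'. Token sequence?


Scan left to right, longest-match per lexeme
Tokens: ID(j), OP(-), ID(c), OP(/), ID(i)


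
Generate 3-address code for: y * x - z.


Break into single-operator statements:
t1 = y * x
t2 = t1 - z
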